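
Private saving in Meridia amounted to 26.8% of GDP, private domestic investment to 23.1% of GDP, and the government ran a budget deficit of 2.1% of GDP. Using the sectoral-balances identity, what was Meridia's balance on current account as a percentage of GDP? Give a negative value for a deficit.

By the sectoral-balances identity, CA = (S_private - I) + (T - G).
Private balance = 26.8 - 23.1 = 3.7
Government balance (T - G) = -2.1
CA = 3.7 + (-2.1) = 1.6

1.6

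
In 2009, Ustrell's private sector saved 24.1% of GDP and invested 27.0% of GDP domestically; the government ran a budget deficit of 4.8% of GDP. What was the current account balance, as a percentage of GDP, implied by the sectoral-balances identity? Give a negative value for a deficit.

-7.7

By the sectoral-balances identity, CA = (S_private - I) + (T - G).
Private balance = 24.1 - 27.0 = -2.9
Government balance (T - G) = -4.8
CA = -2.9 + (-4.8) = -7.7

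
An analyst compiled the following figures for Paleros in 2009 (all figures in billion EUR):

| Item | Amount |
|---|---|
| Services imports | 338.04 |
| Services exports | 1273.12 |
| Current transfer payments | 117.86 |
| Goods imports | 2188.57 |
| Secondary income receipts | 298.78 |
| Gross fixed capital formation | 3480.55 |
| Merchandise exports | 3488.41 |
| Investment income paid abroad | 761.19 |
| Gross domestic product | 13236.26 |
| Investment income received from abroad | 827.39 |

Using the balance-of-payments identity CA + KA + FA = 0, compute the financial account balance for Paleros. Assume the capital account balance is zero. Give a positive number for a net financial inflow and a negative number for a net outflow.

Goods balance = 3488.41 - 2188.57 = 1299.84
Services balance = 1273.12 - 338.04 = 935.08
Trade balance (goods + services) = 1299.84 + 935.08 = 2234.92
Net primary income = 827.39 - 761.19 = 66.20
Net secondary income = 298.78 - 117.86 = 180.92
Current account = 2234.92 + 66.20 + 180.92 = 2482.04
Financial account = -(2482.04) = -2482.04

-2482.04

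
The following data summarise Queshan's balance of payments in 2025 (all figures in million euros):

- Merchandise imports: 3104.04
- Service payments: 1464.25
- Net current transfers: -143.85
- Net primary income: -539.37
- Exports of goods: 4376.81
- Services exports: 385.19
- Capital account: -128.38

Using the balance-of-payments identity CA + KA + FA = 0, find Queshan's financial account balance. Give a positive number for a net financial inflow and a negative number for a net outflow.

Goods balance = 4376.81 - 3104.04 = 1272.77
Services balance = 385.19 - 1464.25 = -1079.06
Trade balance (goods + services) = 1272.77 + (-1079.06) = 193.71
Net primary income = -539.37
Net secondary income = -143.85
Current account = 193.71 + (-539.37) + (-143.85) = -489.51
Financial account = -(-489.51 + (-128.38)) = 617.89

617.89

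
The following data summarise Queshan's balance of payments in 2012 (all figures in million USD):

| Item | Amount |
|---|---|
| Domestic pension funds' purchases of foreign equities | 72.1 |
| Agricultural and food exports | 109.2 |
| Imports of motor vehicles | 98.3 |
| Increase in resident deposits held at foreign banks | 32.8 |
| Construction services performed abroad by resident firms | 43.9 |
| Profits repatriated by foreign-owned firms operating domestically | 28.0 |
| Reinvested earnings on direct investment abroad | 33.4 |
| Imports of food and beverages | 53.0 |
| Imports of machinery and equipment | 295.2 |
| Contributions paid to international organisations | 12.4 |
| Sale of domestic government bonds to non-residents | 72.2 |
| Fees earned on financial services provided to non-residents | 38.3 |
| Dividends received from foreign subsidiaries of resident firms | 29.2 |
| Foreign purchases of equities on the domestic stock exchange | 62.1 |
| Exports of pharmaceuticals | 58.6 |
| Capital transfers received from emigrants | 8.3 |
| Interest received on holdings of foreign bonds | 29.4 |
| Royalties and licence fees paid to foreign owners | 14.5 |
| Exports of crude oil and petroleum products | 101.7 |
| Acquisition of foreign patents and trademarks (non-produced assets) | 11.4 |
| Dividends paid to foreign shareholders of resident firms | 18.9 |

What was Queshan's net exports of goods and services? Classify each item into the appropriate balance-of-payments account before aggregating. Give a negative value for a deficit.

-109.3

Goods: 58.6 - 98.3 - 295.2 - 53.0 + 101.7 + 109.2 = -177.0
Services: 38.3 + 43.9 - 14.5 = 67.7
Trade balance = -177.0 + 67.7 = -109.3
(Excluded from the trade balance — financial account: domestic pension funds' purchases of foreign equities 72.1, increase in resident deposits held at foreign banks 32.8, sale of domestic government bonds to non-residents 72.2, foreign purchases of equities on the domestic stock exchange 62.1; primary income: profits repatriated by foreign-owned firms operating domestically 28.0, reinvested earnings on direct investment abroad 33.4, dividends received from foreign subsidiaries of resident firms 29.2, interest received on holdings of foreign bonds 29.4, dividends paid to foreign shareholders of resident firms 18.9; secondary income: contributions paid to international organisations 12.4; capital account: capital transfers received from emigrants 8.3, acquisition of foreign patents and trademarks (non-produced assets) 11.4.)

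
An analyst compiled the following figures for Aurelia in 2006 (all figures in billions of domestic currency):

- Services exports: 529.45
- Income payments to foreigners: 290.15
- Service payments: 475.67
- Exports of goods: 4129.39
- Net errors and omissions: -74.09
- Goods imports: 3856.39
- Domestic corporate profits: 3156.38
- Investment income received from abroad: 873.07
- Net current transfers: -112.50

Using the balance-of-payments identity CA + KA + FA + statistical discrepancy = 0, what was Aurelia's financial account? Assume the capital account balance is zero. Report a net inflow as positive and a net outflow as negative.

Goods balance = 4129.39 - 3856.39 = 273.00
Services balance = 529.45 - 475.67 = 53.78
Trade balance (goods + services) = 273.00 + 53.78 = 326.78
Net primary income = 873.07 - 290.15 = 582.92
Net secondary income = -112.50
Current account = 326.78 + 582.92 + (-112.50) = 797.20
Financial account = -(797.20 + (-74.09)) = -723.11

-723.11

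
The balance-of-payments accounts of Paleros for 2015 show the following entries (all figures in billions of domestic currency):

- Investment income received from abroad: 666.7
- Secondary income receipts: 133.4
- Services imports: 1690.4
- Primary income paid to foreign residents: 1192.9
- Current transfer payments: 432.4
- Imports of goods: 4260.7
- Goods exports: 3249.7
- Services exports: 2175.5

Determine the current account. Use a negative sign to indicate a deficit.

-1351.1

Goods balance = 3249.7 - 4260.7 = -1011.0
Services balance = 2175.5 - 1690.4 = 485.1
Trade balance (goods + services) = -1011.0 + 485.1 = -525.9
Net primary income = 666.7 - 1192.9 = -526.2
Net secondary income = 133.4 - 432.4 = -299.0
Current account = -525.9 + (-526.2) + (-299.0) = -1351.1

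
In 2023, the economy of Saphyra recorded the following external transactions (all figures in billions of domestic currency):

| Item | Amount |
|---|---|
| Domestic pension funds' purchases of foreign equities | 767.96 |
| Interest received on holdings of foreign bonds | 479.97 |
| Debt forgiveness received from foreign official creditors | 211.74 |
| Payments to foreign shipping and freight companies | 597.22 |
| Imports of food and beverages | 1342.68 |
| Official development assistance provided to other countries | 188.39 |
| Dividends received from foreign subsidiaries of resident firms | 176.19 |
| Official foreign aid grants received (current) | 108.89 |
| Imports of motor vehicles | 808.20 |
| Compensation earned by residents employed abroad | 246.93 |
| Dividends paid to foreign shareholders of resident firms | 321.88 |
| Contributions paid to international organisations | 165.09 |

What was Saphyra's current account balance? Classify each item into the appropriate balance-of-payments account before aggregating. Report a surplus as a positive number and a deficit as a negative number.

Goods: -808.20 - 1342.68 = -2150.88
Services: -597.22
Primary income: -321.88 + 479.97 + 246.93 + 176.19 = 581.21
Secondary income: 108.89 - 165.09 - 188.39 = -244.59
Current account = (-2150.88) + (-597.22) + 581.21 + (-244.59) = -2411.48
(Excluded from the current account — financial account: domestic pension funds' purchases of foreign equities 767.96; capital account: debt forgiveness received from foreign official creditors 211.74.)

-2411.48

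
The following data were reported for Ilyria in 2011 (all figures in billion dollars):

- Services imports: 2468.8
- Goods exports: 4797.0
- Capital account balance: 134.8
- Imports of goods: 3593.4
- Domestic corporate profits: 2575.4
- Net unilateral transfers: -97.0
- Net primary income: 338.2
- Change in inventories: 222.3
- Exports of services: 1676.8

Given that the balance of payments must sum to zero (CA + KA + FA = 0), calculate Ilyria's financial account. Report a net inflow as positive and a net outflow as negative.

Goods balance = 4797.0 - 3593.4 = 1203.6
Services balance = 1676.8 - 2468.8 = -792.0
Trade balance (goods + services) = 1203.6 + (-792.0) = 411.6
Net primary income = 338.2
Net secondary income = -97.0
Current account = 411.6 + 338.2 + (-97.0) = 652.8
Financial account = -(652.8 + 134.8) = -787.6

-787.6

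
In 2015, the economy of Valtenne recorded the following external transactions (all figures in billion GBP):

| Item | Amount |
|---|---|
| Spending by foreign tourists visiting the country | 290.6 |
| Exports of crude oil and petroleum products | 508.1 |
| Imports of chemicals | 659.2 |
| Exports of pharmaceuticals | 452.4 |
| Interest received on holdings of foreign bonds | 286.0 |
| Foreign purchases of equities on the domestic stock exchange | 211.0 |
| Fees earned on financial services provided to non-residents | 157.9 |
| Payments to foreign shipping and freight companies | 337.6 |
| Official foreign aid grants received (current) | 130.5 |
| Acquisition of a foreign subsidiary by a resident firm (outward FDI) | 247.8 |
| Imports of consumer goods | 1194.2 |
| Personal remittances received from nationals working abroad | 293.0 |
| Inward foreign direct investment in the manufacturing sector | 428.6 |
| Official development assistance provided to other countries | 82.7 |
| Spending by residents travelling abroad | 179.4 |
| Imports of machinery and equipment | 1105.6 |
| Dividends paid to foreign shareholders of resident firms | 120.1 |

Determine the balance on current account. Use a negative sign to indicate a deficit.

Goods: -1194.2 + 508.1 - 1105.6 - 659.2 + 452.4 = -1998.5
Services: -337.6 + 290.6 - 179.4 + 157.9 = -68.5
Primary income: -120.1 + 286.0 = 165.9
Secondary income: 293.0 - 82.7 + 130.5 = 340.8
Current account = (-1998.5) + (-68.5) + 165.9 + 340.8 = -1560.3
(Excluded from the current account — financial account: foreign purchases of equities on the domestic stock exchange 211.0, acquisition of a foreign subsidiary by a resident firm (outward FDI) 247.8, inward foreign direct investment in the manufacturing sector 428.6.)

-1560.3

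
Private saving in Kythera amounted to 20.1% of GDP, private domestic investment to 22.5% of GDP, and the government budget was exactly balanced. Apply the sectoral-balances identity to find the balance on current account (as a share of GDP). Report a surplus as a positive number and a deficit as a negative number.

By the sectoral-balances identity, CA = (S_private - I) + (T - G).
Private balance = 20.1 - 22.5 = -2.4
Government balance (T - G) = 0
CA = -2.4 + 0.0 = -2.4

-2.4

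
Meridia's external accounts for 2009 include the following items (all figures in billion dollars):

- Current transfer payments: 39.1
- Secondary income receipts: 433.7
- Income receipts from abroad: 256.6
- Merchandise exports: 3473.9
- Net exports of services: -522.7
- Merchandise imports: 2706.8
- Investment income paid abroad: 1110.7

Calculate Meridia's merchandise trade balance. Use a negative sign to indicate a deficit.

767.1

Goods balance = 3473.9 - 2706.8 = 767.1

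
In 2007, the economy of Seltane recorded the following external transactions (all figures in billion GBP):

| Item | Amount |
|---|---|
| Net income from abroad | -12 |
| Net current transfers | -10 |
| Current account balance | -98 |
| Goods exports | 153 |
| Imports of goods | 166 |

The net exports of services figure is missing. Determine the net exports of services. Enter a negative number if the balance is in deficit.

-63

Current account = goods balance + services balance + net primary income + net secondary income
Sum of the known components = -35
Net exports of services = CA - (known components) = -98 - (-35) = -63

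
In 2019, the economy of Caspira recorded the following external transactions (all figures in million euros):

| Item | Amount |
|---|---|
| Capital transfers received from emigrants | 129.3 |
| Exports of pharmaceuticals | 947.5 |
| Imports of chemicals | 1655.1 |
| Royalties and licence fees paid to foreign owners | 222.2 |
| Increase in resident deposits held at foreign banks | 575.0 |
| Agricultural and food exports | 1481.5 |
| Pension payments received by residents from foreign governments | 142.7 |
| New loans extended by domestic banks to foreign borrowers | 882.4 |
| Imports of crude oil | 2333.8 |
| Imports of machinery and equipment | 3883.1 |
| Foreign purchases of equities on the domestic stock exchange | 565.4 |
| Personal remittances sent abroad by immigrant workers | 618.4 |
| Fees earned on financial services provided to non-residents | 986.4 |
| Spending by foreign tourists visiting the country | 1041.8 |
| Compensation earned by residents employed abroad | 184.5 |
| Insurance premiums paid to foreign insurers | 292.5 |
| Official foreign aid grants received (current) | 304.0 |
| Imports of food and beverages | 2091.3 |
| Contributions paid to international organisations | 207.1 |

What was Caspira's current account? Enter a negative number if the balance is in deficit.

-6215.1

Goods: -2333.8 - 2091.3 + 947.5 - 3883.1 + 1481.5 - 1655.1 = -7534.3
Services: -222.2 + 986.4 + 1041.8 - 292.5 = 1513.5
Primary income: 184.5
Secondary income: 304.0 - 618.4 - 207.1 + 142.7 = -378.8
Current account = (-7534.3) + 1513.5 + 184.5 + (-378.8) = -6215.1
(Excluded from the current account — capital account: capital transfers received from emigrants 129.3; financial account: increase in resident deposits held at foreign banks 575.0, new loans extended by domestic banks to foreign borrowers 882.4, foreign purchases of equities on the domestic stock exchange 565.4.)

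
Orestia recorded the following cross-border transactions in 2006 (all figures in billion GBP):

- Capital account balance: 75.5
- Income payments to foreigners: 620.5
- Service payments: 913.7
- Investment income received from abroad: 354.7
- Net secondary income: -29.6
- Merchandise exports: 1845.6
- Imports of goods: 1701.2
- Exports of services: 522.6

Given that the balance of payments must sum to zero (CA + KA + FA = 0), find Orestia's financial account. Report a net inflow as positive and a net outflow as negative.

Goods balance = 1845.6 - 1701.2 = 144.4
Services balance = 522.6 - 913.7 = -391.1
Trade balance (goods + services) = 144.4 + (-391.1) = -246.7
Net primary income = 354.7 - 620.5 = -265.8
Net secondary income = -29.6
Current account = -246.7 + (-265.8) + (-29.6) = -542.1
Financial account = -(-542.1 + 75.5) = 466.6

466.6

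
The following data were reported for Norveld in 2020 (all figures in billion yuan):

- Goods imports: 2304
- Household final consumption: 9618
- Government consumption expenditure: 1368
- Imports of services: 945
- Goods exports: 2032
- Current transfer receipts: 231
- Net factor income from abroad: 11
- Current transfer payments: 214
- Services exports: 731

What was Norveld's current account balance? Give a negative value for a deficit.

Goods balance = 2032 - 2304 = -272
Services balance = 731 - 945 = -214
Trade balance (goods + services) = -272 + (-214) = -486
Net primary income = 11
Net secondary income = 231 - 214 = 17
Current account = -486 + 11 + 17 = -458

-458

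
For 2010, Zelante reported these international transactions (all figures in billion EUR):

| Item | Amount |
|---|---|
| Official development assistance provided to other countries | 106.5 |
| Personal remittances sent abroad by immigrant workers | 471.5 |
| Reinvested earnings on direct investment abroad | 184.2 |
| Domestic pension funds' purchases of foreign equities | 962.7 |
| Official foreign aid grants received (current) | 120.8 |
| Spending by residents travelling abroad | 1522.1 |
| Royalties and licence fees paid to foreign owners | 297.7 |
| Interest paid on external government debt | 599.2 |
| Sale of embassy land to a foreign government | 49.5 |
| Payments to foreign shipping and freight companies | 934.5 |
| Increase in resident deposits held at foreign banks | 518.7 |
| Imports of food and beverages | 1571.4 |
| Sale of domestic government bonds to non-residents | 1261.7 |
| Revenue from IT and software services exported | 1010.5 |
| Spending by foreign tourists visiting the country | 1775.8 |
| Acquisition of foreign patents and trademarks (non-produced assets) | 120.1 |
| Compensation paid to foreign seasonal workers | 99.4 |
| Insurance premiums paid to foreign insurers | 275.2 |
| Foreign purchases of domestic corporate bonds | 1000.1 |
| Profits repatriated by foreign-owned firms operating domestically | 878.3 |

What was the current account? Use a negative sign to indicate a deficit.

-3664.5

Goods: -1571.4
Services: 1010.5 - 297.7 + 1775.8 - 1522.1 - 934.5 - 275.2 = -243.2
Primary income: -878.3 - 599.2 + 184.2 - 99.4 = -1392.7
Secondary income: 120.8 - 471.5 - 106.5 = -457.2
Current account = (-1571.4) + (-243.2) + (-1392.7) + (-457.2) = -3664.5
(Excluded from the current account — financial account: domestic pension funds' purchases of foreign equities 962.7, increase in resident deposits held at foreign banks 518.7, sale of domestic government bonds to non-residents 1261.7, foreign purchases of domestic corporate bonds 1000.1; capital account: sale of embassy land to a foreign government 49.5, acquisition of foreign patents and trademarks (non-produced assets) 120.1.)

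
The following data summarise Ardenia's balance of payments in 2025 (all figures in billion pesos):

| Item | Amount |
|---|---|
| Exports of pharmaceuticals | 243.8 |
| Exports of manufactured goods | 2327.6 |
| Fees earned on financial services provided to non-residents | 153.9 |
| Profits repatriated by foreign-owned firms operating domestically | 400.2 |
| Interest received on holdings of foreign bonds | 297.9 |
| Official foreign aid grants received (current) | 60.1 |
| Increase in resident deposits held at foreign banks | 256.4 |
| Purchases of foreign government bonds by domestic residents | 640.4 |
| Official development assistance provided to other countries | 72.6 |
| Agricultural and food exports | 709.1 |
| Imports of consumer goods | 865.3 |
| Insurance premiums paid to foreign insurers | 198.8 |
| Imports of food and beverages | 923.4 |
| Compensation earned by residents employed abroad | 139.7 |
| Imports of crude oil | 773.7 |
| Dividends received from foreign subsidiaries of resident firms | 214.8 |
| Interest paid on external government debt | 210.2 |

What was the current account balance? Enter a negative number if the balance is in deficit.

Goods: 2327.6 - 865.3 + 243.8 + 709.1 - 773.7 - 923.4 = 718.1
Services: 153.9 - 198.8 = -44.9
Primary income: 214.8 - 400.2 + 139.7 - 210.2 + 297.9 = 42.0
Secondary income: 60.1 - 72.6 = -12.5
Current account = 718.1 + (-44.9) + 42.0 + (-12.5) = 702.7
(Excluded from the current account — financial account: increase in resident deposits held at foreign banks 256.4, purchases of foreign government bonds by domestic residents 640.4.)

702.7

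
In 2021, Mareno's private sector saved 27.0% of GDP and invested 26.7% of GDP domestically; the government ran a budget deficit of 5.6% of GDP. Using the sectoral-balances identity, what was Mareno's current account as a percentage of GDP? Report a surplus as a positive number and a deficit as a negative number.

-5.3

By the sectoral-balances identity, CA = (S_private - I) + (T - G).
Private balance = 27.0 - 26.7 = 0.3
Government balance (T - G) = -5.6
CA = 0.3 + (-5.6) = -5.3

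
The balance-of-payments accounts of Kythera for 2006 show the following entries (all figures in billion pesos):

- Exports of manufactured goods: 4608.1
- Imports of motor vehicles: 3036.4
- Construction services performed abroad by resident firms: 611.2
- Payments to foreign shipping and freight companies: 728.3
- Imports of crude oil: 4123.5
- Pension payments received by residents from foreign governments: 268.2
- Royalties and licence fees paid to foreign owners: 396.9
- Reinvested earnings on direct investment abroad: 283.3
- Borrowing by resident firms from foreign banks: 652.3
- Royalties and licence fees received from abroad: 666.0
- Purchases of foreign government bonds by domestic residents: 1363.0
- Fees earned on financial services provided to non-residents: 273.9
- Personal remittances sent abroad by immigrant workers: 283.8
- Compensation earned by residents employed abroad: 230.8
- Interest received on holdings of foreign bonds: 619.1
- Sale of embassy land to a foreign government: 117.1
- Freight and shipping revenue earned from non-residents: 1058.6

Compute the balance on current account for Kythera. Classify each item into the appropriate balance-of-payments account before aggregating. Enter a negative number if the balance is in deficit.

Goods: 4608.1 - 4123.5 - 3036.4 = -2551.8
Services: 611.2 + 273.9 + 666.0 - 396.9 - 728.3 + 1058.6 = 1484.5
Primary income: 619.1 + 230.8 + 283.3 = 1133.2
Secondary income: 268.2 - 283.8 = -15.6
Current account = (-2551.8) + 1484.5 + 1133.2 + (-15.6) = 50.3
(Excluded from the current account — financial account: borrowing by resident firms from foreign banks 652.3, purchases of foreign government bonds by domestic residents 1363.0; capital account: sale of embassy land to a foreign government 117.1.)

50.3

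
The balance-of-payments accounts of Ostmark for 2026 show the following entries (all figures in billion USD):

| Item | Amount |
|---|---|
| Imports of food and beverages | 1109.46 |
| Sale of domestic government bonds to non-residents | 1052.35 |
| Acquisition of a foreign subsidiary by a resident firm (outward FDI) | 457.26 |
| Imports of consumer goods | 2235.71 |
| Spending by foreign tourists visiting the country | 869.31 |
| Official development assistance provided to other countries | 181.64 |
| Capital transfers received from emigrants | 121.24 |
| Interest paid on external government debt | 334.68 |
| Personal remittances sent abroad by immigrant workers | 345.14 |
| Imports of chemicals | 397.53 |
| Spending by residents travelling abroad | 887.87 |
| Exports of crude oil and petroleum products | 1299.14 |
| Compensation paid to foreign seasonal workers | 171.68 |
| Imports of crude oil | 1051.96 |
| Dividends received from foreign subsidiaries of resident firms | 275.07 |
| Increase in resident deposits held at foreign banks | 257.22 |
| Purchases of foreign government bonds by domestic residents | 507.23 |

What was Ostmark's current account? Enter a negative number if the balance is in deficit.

-4272.15

Goods: -1109.46 - 2235.71 - 1051.96 + 1299.14 - 397.53 = -3495.52
Services: -887.87 + 869.31 = -18.56
Primary income: -334.68 + 275.07 - 171.68 = -231.29
Secondary income: -181.64 - 345.14 = -526.78
Current account = (-3495.52) + (-18.56) + (-231.29) + (-526.78) = -4272.15
(Excluded from the current account — financial account: sale of domestic government bonds to non-residents 1052.35, acquisition of a foreign subsidiary by a resident firm (outward FDI) 457.26, increase in resident deposits held at foreign banks 257.22, purchases of foreign government bonds by domestic residents 507.23; capital account: capital transfers received from emigrants 121.24.)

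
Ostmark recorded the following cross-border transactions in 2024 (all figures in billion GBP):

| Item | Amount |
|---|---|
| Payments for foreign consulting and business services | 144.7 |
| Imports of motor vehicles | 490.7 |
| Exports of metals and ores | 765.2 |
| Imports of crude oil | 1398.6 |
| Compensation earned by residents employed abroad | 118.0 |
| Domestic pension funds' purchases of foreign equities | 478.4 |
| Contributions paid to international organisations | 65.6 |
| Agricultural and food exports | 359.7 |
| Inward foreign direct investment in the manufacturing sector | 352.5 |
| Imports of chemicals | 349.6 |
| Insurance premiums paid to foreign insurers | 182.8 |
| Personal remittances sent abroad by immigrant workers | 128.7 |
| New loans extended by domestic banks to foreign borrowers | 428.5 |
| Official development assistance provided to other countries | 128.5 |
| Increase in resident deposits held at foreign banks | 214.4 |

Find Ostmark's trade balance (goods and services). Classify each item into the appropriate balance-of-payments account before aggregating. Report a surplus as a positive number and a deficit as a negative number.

-1441.5

Goods: -1398.6 - 490.7 + 765.2 + 359.7 - 349.6 = -1114.0
Services: -144.7 - 182.8 = -327.5
Trade balance = -1114.0 + (-327.5) = -1441.5
(Excluded from the trade balance — primary income: compensation earned by residents employed abroad 118.0; financial account: domestic pension funds' purchases of foreign equities 478.4, inward foreign direct investment in the manufacturing sector 352.5, new loans extended by domestic banks to foreign borrowers 428.5, increase in resident deposits held at foreign banks 214.4; secondary income: contributions paid to international organisations 65.6, personal remittances sent abroad by immigrant workers 128.7, official development assistance provided to other countries 128.5.)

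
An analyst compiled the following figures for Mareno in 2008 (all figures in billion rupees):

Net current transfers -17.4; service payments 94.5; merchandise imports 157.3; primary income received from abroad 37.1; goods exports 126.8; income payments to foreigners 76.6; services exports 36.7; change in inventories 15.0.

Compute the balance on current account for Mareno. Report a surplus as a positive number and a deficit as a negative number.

-145.2

Goods balance = 126.8 - 157.3 = -30.5
Services balance = 36.7 - 94.5 = -57.8
Trade balance (goods + services) = -30.5 + (-57.8) = -88.3
Net primary income = 37.1 - 76.6 = -39.5
Net secondary income = -17.4
Current account = -88.3 + (-39.5) + (-17.4) = -145.2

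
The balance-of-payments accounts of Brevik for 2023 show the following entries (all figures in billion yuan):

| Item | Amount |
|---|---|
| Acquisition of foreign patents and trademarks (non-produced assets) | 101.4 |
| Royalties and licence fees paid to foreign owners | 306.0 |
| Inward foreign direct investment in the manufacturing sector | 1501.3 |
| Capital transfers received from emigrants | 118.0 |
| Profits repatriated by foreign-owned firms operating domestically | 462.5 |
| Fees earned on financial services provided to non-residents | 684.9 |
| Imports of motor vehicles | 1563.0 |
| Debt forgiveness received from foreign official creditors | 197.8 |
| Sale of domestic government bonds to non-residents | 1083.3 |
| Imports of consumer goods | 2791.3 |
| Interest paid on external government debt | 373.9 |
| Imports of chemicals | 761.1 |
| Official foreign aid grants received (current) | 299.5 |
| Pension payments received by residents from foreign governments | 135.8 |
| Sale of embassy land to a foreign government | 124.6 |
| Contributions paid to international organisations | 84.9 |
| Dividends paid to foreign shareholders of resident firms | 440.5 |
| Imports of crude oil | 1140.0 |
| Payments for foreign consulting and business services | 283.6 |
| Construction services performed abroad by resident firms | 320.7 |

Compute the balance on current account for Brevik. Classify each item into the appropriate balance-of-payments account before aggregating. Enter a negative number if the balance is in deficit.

Goods: -761.1 - 2791.3 - 1563.0 - 1140.0 = -6255.4
Services: 684.9 - 306.0 + 320.7 - 283.6 = 416.0
Primary income: -462.5 - 440.5 - 373.9 = -1276.9
Secondary income: 135.8 - 84.9 + 299.5 = 350.4
Current account = (-6255.4) + 416.0 + (-1276.9) + 350.4 = -6765.9
(Excluded from the current account — capital account: acquisition of foreign patents and trademarks (non-produced assets) 101.4, capital transfers received from emigrants 118.0, debt forgiveness received from foreign official creditors 197.8, sale of embassy land to a foreign government 124.6; financial account: inward foreign direct investment in the manufacturing sector 1501.3, sale of domestic government bonds to non-residents 1083.3.)

-6765.9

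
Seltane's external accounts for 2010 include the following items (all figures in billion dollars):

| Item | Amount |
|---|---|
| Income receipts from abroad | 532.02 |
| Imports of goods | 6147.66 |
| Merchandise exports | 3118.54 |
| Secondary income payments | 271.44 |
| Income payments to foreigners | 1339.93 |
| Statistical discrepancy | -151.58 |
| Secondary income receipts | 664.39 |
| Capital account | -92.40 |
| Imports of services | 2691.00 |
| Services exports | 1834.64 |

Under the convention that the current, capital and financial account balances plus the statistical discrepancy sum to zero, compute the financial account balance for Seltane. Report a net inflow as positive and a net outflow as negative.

Goods balance = 3118.54 - 6147.66 = -3029.12
Services balance = 1834.64 - 2691.00 = -856.36
Trade balance (goods + services) = -3029.12 + (-856.36) = -3885.48
Net primary income = 532.02 - 1339.93 = -807.91
Net secondary income = 664.39 - 271.44 = 392.95
Current account = -3885.48 + (-807.91) + 392.95 = -4300.44
Financial account = -(-4300.44 + (-92.40) + (-151.58)) = 4544.42

4544.42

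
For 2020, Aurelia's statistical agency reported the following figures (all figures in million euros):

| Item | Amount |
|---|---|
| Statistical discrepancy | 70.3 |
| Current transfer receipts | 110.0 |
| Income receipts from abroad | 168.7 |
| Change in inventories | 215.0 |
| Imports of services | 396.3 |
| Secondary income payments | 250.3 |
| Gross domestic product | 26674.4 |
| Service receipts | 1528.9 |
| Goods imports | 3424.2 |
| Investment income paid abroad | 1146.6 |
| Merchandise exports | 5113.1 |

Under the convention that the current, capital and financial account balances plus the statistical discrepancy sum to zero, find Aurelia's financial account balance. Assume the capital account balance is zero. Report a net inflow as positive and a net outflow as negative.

Goods balance = 5113.1 - 3424.2 = 1688.9
Services balance = 1528.9 - 396.3 = 1132.6
Trade balance (goods + services) = 1688.9 + 1132.6 = 2821.5
Net primary income = 168.7 - 1146.6 = -977.9
Net secondary income = 110.0 - 250.3 = -140.3
Current account = 2821.5 + (-977.9) + (-140.3) = 1703.3
Financial account = -(1703.3 + 70.3) = -1773.6

-1773.6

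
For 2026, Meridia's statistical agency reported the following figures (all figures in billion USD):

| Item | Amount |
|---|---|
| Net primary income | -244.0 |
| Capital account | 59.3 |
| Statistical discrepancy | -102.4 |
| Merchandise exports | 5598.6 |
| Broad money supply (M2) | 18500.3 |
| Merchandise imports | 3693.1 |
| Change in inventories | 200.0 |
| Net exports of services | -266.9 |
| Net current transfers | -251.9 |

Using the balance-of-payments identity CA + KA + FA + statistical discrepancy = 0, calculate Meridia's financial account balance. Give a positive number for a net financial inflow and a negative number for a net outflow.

-1099.6

Goods balance = 5598.6 - 3693.1 = 1905.5
Services balance = -266.9
Trade balance (goods + services) = 1905.5 + (-266.9) = 1638.6
Net primary income = -244.0
Net secondary income = -251.9
Current account = 1638.6 + (-244.0) + (-251.9) = 1142.7
Financial account = -(1142.7 + 59.3 + (-102.4)) = -1099.6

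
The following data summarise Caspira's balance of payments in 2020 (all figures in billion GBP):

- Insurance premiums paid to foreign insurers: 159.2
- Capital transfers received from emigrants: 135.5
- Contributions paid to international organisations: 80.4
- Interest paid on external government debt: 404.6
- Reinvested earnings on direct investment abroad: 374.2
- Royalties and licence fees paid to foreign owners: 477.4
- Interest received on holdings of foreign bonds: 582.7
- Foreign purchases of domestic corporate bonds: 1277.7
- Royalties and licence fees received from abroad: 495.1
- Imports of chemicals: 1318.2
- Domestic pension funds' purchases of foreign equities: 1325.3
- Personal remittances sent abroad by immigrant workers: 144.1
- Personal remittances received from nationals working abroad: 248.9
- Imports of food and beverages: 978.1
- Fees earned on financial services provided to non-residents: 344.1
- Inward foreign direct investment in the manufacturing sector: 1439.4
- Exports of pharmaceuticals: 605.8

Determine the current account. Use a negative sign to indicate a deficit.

Goods: 605.8 - 978.1 - 1318.2 = -1690.5
Services: -477.4 + 495.1 - 159.2 + 344.1 = 202.6
Primary income: 374.2 - 404.6 + 582.7 = 552.3
Secondary income: -80.4 - 144.1 + 248.9 = 24.4
Current account = (-1690.5) + 202.6 + 552.3 + 24.4 = -911.2
(Excluded from the current account — capital account: capital transfers received from emigrants 135.5; financial account: foreign purchases of domestic corporate bonds 1277.7, domestic pension funds' purchases of foreign equities 1325.3, inward foreign direct investment in the manufacturing sector 1439.4.)

-911.2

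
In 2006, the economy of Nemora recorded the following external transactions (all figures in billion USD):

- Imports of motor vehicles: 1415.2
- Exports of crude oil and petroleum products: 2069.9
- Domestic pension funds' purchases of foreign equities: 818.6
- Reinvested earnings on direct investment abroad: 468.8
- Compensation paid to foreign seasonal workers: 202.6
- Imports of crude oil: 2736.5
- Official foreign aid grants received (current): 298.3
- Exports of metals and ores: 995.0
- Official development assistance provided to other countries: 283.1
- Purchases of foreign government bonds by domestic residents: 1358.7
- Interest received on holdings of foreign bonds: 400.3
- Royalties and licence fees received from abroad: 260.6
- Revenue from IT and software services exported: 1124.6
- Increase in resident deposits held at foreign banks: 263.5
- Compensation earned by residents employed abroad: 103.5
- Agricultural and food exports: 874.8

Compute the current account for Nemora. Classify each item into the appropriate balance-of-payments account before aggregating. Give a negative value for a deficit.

Goods: 995.0 + 874.8 - 2736.5 - 1415.2 + 2069.9 = -212.0
Services: 260.6 + 1124.6 = 1385.2
Primary income: 400.3 + 103.5 + 468.8 - 202.6 = 770.0
Secondary income: -283.1 + 298.3 = 15.2
Current account = (-212.0) + 1385.2 + 770.0 + 15.2 = 1958.4
(Excluded from the current account — financial account: domestic pension funds' purchases of foreign equities 818.6, purchases of foreign government bonds by domestic residents 1358.7, increase in resident deposits held at foreign banks 263.5.)

1958.4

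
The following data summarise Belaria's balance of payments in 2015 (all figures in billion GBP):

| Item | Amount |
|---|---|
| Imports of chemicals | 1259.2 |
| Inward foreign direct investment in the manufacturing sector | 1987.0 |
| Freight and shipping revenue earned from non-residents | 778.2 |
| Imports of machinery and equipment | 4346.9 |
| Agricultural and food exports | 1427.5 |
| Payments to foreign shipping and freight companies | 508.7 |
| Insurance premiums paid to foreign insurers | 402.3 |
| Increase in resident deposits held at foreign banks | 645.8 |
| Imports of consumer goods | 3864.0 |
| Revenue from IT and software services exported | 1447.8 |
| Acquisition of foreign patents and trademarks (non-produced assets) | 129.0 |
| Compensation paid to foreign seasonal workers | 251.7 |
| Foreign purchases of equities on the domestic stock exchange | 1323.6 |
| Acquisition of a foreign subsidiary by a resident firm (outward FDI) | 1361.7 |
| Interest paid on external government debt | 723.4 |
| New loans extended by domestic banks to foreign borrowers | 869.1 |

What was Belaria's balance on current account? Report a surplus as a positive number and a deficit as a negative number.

-7702.7

Goods: -4346.9 + 1427.5 - 3864.0 - 1259.2 = -8042.6
Services: -402.3 + 778.2 - 508.7 + 1447.8 = 1315.0
Primary income: -251.7 - 723.4 = -975.1
Current account = (-8042.6) + 1315.0 + (-975.1) = -7702.7
(Excluded from the current account — financial account: inward foreign direct investment in the manufacturing sector 1987.0, increase in resident deposits held at foreign banks 645.8, foreign purchases of equities on the domestic stock exchange 1323.6, acquisition of a foreign subsidiary by a resident firm (outward FDI) 1361.7, new loans extended by domestic banks to foreign borrowers 869.1; capital account: acquisition of foreign patents and trademarks (non-produced assets) 129.0.)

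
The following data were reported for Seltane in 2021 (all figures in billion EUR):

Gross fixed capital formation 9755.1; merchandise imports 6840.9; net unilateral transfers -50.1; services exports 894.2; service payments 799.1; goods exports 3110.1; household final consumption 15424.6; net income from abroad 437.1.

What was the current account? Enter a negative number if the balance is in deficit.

Goods balance = 3110.1 - 6840.9 = -3730.8
Services balance = 894.2 - 799.1 = 95.1
Trade balance (goods + services) = -3730.8 + 95.1 = -3635.7
Net primary income = 437.1
Net secondary income = -50.1
Current account = -3635.7 + 437.1 + (-50.1) = -3248.7

-3248.7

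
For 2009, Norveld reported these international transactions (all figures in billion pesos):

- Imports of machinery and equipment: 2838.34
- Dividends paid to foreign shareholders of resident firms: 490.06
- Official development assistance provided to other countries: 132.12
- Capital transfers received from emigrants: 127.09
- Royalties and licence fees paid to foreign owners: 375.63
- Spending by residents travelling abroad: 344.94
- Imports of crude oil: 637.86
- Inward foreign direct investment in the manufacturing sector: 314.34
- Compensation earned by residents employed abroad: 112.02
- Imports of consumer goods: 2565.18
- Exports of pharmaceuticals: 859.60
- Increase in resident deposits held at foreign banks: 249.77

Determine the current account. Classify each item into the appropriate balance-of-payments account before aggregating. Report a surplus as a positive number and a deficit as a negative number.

-6412.51

Goods: -637.86 - 2565.18 + 859.60 - 2838.34 = -5181.78
Services: -344.94 - 375.63 = -720.57
Primary income: -490.06 + 112.02 = -378.04
Secondary income: -132.12
Current account = (-5181.78) + (-720.57) + (-378.04) + (-132.12) = -6412.51
(Excluded from the current account — capital account: capital transfers received from emigrants 127.09; financial account: inward foreign direct investment in the manufacturing sector 314.34, increase in resident deposits held at foreign banks 249.77.)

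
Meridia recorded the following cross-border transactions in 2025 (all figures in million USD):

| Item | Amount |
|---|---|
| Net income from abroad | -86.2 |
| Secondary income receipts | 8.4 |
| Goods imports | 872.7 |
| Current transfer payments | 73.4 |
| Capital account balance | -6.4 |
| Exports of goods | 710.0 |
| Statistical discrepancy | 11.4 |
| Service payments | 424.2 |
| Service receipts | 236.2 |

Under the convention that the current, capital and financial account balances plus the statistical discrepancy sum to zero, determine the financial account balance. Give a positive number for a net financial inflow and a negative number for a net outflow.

496.9

Goods balance = 710.0 - 872.7 = -162.7
Services balance = 236.2 - 424.2 = -188.0
Trade balance (goods + services) = -162.7 + (-188.0) = -350.7
Net primary income = -86.2
Net secondary income = 8.4 - 73.4 = -65.0
Current account = -350.7 + (-86.2) + (-65.0) = -501.9
Financial account = -(-501.9 + (-6.4) + 11.4) = 496.9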